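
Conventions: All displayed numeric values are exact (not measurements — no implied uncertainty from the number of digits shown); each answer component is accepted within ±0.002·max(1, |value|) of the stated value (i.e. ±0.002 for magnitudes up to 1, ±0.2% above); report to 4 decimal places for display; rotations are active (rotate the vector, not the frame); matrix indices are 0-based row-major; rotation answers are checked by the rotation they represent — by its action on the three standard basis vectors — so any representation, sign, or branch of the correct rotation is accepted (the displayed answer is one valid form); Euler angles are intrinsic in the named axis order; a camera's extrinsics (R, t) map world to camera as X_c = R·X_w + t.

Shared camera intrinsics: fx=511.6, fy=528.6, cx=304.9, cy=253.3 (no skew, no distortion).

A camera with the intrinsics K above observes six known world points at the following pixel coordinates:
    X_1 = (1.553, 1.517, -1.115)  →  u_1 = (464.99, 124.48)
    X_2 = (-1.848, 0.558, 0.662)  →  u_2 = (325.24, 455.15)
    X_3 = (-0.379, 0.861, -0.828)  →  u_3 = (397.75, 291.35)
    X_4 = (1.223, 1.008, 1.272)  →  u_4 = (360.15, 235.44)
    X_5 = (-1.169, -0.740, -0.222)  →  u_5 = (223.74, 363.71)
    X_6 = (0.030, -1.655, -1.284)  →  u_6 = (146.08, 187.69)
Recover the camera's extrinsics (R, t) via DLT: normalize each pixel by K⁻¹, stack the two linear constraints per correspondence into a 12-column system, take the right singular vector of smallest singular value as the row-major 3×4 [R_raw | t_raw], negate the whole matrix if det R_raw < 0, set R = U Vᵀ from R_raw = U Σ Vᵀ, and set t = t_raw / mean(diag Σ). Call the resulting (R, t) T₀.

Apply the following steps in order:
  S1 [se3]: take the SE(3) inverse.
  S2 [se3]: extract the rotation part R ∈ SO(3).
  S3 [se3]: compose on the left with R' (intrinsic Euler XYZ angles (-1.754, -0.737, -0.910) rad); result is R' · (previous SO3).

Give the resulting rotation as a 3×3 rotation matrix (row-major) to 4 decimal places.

rotation (matrix) = ((0.7356, -0.5820, -0.3467), (0.3163, -0.1576, 0.9355), (-0.5991, -0.7978, 0.0681))

source (pnp_recover): camera pose = R=[0.0880 0.9791 -0.1833; -0.9104 0.1537 0.3840; 0.4042 0.1331 0.9050], t=(-0.0300, 0.2100, 5.9202)
after S1 (invert_se3): R=[0.0880 -0.9104 0.4042; 0.9791 0.1537 0.1331; -0.1833 0.3840 0.9050], t=(-2.1989, -0.7907, -5.4436)
after S2 (rot_of_se3): [0.0880 -0.9104 0.4042; 0.9791 0.1537 0.1331; -0.1833 0.3840 0.9050]
after S3 (compose_so3): [0.7356 -0.5820 -0.3467; 0.3163 -0.1576 0.9355; -0.5991 -0.7978 0.0681]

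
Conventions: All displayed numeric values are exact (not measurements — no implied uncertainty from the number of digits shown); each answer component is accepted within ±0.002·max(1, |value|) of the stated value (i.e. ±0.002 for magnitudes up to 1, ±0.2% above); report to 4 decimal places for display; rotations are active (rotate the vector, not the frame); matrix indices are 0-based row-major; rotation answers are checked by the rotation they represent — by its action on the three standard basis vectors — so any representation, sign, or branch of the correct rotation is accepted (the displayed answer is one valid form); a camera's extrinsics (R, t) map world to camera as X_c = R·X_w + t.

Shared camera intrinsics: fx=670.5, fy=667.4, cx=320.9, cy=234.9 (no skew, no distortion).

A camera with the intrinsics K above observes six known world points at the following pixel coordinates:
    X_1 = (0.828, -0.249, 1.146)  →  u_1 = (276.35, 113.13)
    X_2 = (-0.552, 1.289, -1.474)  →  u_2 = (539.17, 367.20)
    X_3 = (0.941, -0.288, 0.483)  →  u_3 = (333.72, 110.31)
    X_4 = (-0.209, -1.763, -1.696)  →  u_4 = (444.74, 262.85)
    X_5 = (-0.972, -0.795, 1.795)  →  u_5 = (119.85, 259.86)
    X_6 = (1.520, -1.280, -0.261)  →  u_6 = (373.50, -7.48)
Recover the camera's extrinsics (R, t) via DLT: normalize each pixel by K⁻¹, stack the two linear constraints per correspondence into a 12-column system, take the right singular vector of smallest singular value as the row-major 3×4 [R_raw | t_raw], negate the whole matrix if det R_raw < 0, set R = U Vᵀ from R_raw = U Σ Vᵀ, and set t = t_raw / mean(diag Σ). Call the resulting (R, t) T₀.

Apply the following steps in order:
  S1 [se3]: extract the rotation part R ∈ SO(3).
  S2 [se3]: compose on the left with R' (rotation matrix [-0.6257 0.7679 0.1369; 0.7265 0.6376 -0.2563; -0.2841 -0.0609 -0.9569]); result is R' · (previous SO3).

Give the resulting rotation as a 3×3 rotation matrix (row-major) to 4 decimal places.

source (pnp_recover): camera pose = R=[0.3496 0.5267 -0.7748; -0.9346 0.2535 -0.2493; 0.0651 0.8113 0.5809], t=(0.3099, -0.0300, 5.7999)
after S1 (rot_of_se3): [0.3496 0.5267 -0.7748; -0.9346 0.2535 -0.2493; 0.0651 0.8113 0.5809]
after S2 (compose_so3): [-0.9276 -0.0238 0.3729; -0.3587 0.3364 -0.8707; -0.1047 -0.9414 -0.3206]

rotation (matrix) = ((-0.9276, -0.0238, 0.3729), (-0.3587, 0.3364, -0.8707), (-0.1047, -0.9414, -0.3206))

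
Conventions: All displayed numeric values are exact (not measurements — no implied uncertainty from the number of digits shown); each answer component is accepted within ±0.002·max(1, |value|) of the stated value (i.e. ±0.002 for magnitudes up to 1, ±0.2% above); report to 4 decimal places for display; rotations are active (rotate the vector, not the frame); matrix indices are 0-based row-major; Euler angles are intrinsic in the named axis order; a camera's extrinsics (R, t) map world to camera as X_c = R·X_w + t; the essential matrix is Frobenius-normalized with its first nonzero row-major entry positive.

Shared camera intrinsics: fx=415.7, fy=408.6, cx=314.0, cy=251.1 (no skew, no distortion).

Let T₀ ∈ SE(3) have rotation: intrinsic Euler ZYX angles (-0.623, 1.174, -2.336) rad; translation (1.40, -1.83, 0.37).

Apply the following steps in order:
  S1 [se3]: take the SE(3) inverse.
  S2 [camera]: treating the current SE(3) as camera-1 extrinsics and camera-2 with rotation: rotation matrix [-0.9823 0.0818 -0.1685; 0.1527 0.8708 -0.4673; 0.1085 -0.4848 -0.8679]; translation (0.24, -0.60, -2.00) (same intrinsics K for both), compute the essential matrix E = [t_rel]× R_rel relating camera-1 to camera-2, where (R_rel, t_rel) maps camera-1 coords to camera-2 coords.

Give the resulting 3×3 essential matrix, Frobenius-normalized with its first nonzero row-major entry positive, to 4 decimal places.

matrix = [0.4150 0.1727 -0.4311; -0.3707 0.2310 0.1514; 0.1863 -0.5694 0.1988]

after S1 (invert_se3): R=[0.3139 -0.2255 -0.9223; -0.9444 -0.1744 -0.2787; -0.0980 0.9585 -0.2677], t=(-0.5108, 1.1061, 1.9903)
after S2 (essential): [0.4150 0.1727 -0.4311; -0.3707 0.2310 0.1514; 0.1863 -0.5694 0.1988]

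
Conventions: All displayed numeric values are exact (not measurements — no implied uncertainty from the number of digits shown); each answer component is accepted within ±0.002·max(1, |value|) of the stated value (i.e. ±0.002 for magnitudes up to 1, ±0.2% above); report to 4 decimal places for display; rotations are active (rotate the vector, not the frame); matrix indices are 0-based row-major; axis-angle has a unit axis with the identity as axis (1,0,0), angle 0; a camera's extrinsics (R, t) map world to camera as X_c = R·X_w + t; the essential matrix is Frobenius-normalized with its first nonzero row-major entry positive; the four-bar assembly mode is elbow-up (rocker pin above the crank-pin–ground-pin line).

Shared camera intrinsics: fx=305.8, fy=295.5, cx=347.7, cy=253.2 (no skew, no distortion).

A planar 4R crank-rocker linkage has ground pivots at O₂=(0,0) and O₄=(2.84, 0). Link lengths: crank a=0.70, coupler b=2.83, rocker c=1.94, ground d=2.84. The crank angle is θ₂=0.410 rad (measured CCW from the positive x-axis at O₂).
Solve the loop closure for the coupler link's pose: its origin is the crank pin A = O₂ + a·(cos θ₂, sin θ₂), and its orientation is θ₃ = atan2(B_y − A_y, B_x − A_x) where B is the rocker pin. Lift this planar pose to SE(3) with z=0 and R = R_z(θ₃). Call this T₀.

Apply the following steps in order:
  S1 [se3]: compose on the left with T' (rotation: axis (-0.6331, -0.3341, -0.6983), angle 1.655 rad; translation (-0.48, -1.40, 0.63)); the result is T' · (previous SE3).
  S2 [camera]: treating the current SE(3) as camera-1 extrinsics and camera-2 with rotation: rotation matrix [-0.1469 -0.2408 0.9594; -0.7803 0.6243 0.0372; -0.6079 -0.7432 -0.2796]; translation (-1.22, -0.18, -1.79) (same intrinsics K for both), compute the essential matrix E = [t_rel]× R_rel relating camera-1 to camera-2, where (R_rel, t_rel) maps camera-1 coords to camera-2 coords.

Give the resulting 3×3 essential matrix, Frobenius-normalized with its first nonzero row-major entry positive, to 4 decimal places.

source (fourbar_fk): coupler pose = R=[0.8102 -0.5861 0.0000; 0.5861 0.8102 0.0000; 0.0000 0.0000 1.0000], t=(0.6420, 0.2790, 0.0000)
after S1 (compose_se3): R=[0.8261 0.5442 0.1464; -0.3564 0.3033 0.8838; 0.4366 -0.7822 0.4445], t=(0.0031, -1.6892, 1.0460)
after S2 (essential): [0.5300 -0.2018 0.4109; 0.0261 0.5159 0.3081; -0.0709 0.3564 0.1253]

matrix = [0.5300 -0.2018 0.4109; 0.0261 0.5159 0.3081; -0.0709 0.3564 0.1253]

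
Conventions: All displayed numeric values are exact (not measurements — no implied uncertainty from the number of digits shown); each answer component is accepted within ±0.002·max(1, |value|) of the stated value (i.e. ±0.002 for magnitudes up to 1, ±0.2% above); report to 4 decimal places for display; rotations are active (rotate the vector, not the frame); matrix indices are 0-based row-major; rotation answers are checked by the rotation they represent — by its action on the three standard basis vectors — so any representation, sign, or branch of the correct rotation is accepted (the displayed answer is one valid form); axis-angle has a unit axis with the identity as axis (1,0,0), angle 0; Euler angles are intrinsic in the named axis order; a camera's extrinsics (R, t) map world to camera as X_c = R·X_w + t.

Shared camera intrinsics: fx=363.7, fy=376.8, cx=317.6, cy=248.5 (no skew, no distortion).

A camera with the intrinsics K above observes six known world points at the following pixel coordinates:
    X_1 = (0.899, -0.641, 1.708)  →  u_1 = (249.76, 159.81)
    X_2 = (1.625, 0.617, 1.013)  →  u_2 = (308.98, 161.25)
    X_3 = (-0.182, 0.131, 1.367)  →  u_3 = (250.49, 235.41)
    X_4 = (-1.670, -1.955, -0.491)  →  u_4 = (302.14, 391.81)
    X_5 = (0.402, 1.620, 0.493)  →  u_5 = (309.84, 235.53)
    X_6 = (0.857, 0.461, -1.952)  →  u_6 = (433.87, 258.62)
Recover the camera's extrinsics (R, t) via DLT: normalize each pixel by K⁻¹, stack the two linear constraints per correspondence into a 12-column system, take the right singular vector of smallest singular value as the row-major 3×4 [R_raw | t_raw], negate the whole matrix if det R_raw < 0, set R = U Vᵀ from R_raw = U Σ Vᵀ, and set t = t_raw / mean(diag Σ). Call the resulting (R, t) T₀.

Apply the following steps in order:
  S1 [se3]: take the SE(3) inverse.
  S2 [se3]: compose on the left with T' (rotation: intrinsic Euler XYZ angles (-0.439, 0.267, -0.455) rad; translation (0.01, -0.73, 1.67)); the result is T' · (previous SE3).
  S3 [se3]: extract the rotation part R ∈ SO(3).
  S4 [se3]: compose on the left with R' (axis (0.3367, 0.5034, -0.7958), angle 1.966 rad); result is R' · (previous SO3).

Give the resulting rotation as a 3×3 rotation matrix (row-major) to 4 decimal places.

rotation (matrix) = ((-0.6481, 0.5063, 0.5689), (0.6682, 0.7364, 0.1058), (-0.3654, 0.4487, -0.8155))

source (pnp_recover): camera pose = R=[0.4061 0.0201 -0.9136; -0.9110 0.0878 -0.4030; 0.0721 0.9959 0.0539], t=(0.0799, 0.1400, 6.5294)
after S1 (invert_se3): R=[0.4061 -0.9110 0.0721; 0.0201 0.0878 0.9959; -0.9136 -0.4030 0.0539], t=(-0.3759, -6.5168, -0.2227)
after S2 (compose_se3): R=[0.1193 -0.8584 0.4989; -0.5617 0.3560 0.7469; -0.8187 -0.3693 -0.4397], t=(-3.1369, -5.6115, 4.6580)
after S3 (rot_of_se3): [0.1193 -0.8584 0.4989; -0.5617 0.3560 0.7469; -0.8187 -0.3693 -0.4397]
after S4 (compose_so3): [-0.6481 0.5063 0.5689; 0.6682 0.7364 0.1058; -0.3654 0.4487 -0.8155]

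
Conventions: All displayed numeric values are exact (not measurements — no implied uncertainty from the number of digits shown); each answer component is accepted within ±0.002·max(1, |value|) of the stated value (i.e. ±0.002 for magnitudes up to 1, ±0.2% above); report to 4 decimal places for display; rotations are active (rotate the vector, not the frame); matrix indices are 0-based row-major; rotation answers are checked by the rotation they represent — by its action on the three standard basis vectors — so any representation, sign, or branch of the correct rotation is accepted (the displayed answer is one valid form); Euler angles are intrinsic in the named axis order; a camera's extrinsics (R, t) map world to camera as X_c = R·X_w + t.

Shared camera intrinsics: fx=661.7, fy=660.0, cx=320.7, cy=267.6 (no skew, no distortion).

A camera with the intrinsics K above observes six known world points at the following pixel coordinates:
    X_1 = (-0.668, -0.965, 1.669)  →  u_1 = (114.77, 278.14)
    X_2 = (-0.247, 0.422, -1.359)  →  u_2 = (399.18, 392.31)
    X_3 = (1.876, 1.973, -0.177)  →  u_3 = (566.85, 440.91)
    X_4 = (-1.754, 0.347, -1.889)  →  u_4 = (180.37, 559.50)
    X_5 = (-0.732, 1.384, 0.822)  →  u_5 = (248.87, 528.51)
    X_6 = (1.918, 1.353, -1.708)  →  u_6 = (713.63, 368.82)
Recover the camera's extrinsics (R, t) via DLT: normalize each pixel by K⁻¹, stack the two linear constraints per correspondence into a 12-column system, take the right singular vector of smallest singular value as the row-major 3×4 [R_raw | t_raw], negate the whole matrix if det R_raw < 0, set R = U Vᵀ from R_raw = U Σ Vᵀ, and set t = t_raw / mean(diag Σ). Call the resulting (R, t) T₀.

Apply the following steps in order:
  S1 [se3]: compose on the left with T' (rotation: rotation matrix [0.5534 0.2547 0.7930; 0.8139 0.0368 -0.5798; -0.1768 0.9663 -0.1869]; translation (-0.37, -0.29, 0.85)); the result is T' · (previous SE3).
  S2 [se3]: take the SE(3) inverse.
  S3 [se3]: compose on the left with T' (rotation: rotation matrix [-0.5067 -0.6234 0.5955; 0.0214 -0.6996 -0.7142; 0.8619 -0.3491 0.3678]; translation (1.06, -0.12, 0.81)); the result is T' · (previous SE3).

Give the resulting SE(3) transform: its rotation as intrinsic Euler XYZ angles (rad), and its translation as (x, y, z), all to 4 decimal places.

rotation (euler_xyz) = (2.4424, -0.1533, 1.9860), translation = (-0.4370, 3.8122, -1.6819)

source (pnp_recover): camera pose = R=[0.7841 0.4034 -0.4716; -0.3685 0.9141 0.1692; 0.4993 0.0411 0.8655], t=(-0.1800, 0.4500, 4.9701)
after S1 (compose_se3): R=[0.7360 0.4887 0.4685; 0.3352 0.3382 -0.8794; -0.5881 0.8043 0.0851], t=(3.5863, -3.3017, 0.3877)
after S2 (invert_se3): R=[0.7360 0.3352 -0.5881; 0.4887 0.3382 0.8043; 0.4685 -0.8794 0.0851], t=(-1.3051, -0.9478, -4.6164)
after S3 (compose_se3): R=[-0.3986 -0.9043 -0.1527; -0.6607 0.3986 -0.6361; 0.6361 -0.1526 -0.7564], t=(-0.4370, 3.8122, -1.6819)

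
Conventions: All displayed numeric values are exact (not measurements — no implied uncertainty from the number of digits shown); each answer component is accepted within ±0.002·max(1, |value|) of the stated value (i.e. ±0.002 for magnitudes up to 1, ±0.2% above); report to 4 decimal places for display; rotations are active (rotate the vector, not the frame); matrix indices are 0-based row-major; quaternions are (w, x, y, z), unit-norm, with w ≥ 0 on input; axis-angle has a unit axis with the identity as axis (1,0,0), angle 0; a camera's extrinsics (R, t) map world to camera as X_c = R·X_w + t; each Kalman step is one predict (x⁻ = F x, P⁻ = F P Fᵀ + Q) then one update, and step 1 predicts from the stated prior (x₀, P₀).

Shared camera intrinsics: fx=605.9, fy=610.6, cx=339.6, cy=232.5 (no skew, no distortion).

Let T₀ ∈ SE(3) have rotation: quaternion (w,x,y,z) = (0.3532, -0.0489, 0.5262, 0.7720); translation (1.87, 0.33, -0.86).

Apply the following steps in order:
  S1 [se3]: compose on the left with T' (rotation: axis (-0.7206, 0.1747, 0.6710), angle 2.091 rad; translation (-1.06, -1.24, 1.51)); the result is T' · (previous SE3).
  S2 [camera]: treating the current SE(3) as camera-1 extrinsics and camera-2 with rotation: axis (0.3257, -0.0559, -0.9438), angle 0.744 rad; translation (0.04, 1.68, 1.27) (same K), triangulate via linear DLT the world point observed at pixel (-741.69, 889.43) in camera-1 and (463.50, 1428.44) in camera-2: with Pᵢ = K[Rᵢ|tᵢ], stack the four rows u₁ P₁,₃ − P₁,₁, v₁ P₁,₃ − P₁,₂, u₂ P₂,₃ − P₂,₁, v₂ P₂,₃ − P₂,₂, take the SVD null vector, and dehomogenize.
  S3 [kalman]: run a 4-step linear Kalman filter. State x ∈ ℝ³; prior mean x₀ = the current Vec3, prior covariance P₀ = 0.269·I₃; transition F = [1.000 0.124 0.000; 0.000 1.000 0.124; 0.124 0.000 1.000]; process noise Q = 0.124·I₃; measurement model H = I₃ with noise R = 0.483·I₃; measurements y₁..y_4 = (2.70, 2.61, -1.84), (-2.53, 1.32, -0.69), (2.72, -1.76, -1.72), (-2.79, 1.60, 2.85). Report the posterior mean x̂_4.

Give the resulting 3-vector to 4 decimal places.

result = (-0.4533, 0.7552, 0.4165)

after S1 (compose_se3): R=[-0.3337 -0.4608 -0.8224; -0.8747 0.4767 0.0878; 0.3516 0.7486 -0.5621], t=(-0.2981, -1.3413, -0.4277)
after S2 (triangulate): (-1.1190, 1.9406, 0.1689)
after S3 (kf_track): (-0.4533, 0.7552, 0.4165)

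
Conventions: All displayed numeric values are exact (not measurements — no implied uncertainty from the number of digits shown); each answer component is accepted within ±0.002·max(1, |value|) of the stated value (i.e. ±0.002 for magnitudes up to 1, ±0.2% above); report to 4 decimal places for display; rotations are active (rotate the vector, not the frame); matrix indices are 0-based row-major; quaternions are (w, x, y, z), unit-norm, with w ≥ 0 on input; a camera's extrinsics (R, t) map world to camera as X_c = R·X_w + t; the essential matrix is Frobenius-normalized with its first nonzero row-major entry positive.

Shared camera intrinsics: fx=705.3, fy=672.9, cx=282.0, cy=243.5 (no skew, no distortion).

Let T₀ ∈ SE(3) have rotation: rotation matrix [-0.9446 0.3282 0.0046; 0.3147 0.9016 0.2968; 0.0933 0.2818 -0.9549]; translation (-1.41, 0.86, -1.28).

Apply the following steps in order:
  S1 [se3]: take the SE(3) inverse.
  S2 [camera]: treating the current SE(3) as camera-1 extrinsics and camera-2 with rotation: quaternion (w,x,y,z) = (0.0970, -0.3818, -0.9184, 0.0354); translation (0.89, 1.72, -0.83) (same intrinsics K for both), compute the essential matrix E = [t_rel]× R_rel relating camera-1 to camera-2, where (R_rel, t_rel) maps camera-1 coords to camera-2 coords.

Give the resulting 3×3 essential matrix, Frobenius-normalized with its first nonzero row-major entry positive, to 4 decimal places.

matrix = [0.0761 0.1265 -0.2709; -0.1947 -0.2309 0.5604; 0.5456 -0.4492 -0.0071]

after S1 (invert_se3): R=[-0.9446 0.3147 0.0933; 0.3282 0.9016 0.2818; 0.0046 0.2968 -0.9549], t=(-1.4831, 0.0481, -1.4711)
after S2 (essential): [0.0761 0.1265 -0.2709; -0.1947 -0.2309 0.5604; 0.5456 -0.4492 -0.0071]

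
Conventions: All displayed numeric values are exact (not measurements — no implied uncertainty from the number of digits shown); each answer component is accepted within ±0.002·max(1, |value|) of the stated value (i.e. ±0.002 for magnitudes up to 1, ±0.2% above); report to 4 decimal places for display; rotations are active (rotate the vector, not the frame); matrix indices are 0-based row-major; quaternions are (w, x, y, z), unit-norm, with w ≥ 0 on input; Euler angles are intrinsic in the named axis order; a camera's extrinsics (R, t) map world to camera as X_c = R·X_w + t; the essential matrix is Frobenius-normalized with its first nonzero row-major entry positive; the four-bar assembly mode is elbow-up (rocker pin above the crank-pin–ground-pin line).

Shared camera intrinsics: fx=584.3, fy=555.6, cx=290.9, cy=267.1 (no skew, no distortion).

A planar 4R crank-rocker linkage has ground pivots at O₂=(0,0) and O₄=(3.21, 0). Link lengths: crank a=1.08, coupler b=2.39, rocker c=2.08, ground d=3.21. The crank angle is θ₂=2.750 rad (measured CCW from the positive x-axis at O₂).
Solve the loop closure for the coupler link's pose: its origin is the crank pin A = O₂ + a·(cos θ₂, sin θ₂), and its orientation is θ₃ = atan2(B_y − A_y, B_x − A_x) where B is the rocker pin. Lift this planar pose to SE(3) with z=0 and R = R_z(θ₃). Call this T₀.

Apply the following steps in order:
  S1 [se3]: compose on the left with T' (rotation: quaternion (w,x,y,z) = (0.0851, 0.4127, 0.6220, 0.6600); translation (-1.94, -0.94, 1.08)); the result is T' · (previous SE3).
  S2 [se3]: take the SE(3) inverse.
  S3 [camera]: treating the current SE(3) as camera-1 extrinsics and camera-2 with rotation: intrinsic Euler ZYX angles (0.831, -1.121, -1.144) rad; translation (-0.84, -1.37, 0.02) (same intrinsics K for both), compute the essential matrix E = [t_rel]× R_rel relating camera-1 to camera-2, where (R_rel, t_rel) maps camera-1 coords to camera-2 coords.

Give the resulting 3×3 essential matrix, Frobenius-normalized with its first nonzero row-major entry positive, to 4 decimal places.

matrix = [0.3381 -0.3926 -0.1169; -0.2655 0.3689 0.1106; -0.5614 -0.4074 -0.1341]

source (fourbar_fk): coupler pose = R=[0.9781 -0.2081 0.0000; 0.2081 0.9781 0.0000; 0.0000 0.0000 1.0000], t=(-0.9982, 0.4122, 0.0000)
after S1 (compose_se3): R=[-0.5473 0.5265 0.6506; 0.5679 -0.3374 0.7508; 0.6147 0.7804 -0.1144], t=(-1.1309, -1.6519, 1.0093)
after S2 (invert_se3): R=[-0.5473 0.5679 0.6147; 0.5265 -0.3374 0.7804; 0.6506 0.7508 -0.1144], t=(-0.3012, -0.7495, 2.0914)
after S3 (essential): [0.3381 -0.3926 -0.1169; -0.2655 0.3689 0.1106; -0.5614 -0.4074 -0.1341]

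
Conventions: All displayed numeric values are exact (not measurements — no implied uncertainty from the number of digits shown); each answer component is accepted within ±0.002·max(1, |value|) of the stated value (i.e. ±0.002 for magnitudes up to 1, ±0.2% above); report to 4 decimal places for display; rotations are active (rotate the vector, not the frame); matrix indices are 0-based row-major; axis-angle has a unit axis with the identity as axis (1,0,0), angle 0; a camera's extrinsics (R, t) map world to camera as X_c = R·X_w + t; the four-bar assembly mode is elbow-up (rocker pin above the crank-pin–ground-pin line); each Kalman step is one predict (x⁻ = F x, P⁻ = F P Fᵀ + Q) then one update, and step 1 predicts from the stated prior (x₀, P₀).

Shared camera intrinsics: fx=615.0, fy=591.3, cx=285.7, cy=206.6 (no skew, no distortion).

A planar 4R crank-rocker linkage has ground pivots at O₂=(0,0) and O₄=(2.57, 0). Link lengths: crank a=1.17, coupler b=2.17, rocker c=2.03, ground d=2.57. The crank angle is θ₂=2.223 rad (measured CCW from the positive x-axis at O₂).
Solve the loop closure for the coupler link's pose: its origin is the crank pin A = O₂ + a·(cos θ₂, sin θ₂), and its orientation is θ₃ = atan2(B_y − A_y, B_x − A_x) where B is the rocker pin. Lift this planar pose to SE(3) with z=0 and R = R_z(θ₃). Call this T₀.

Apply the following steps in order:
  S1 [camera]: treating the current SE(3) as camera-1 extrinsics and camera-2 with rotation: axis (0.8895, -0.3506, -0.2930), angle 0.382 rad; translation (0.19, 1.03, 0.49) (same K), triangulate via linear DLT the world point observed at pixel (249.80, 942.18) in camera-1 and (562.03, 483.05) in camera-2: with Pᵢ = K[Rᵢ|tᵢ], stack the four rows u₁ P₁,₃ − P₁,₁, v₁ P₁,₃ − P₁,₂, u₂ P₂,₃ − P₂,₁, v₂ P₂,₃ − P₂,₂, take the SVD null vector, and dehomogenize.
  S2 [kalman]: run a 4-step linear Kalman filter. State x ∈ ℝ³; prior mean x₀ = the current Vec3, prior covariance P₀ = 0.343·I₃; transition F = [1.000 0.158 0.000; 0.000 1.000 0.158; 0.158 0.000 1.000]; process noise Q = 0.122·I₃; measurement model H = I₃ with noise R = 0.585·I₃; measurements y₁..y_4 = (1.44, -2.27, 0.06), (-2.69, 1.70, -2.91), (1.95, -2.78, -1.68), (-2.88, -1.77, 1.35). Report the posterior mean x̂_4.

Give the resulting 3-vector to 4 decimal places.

result = (-0.9546, -1.4431, -0.3097)

source (fourbar_fk): coupler pose = R=[0.9480 -0.3182 0.0000; 0.3182 0.9480 0.0000; 0.0000 0.0000 1.0000], t=(-0.7101, 0.9299, 0.0000)
after S1 (triangulate): (0.7857, 0.3291, 1.1992)
after S2 (kf_track): (-0.9546, -1.4431, -0.3097)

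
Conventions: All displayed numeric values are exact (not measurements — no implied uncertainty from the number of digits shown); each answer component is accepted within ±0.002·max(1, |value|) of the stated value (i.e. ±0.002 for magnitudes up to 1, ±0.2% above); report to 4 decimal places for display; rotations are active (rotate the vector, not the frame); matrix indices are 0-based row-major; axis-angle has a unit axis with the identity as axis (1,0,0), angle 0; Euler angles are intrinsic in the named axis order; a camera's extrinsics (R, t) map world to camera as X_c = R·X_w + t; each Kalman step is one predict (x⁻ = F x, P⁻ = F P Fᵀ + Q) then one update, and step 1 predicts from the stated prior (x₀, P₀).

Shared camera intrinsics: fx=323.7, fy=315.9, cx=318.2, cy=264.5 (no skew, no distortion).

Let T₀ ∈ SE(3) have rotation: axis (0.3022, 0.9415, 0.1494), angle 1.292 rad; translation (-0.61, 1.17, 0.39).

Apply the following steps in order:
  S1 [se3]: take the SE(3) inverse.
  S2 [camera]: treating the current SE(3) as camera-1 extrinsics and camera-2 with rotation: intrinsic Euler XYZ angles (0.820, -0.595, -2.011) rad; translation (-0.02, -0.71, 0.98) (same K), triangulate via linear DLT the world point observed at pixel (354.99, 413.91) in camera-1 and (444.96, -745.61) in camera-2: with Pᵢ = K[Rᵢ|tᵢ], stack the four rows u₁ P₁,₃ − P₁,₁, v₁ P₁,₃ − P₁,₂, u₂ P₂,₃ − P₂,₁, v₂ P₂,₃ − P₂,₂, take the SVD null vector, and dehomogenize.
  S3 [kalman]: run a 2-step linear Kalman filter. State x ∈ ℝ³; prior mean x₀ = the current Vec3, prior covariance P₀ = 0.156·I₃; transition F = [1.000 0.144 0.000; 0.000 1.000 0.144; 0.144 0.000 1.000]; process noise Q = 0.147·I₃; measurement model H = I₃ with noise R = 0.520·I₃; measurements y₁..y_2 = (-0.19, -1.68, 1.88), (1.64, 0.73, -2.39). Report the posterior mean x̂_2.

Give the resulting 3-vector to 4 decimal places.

after S1 (invert_se3): R=[0.3413 0.3498 -0.8724; 0.0626 0.9176 0.3925; 0.9379 -0.1886 0.2913], t=(0.1391, -1.1885, 0.6791)
after S2 (triangulate): (0.8716, 1.5899, 0.9463)
after S3 (kf_track): (0.9480, 0.6088, -0.0926)

result = (0.9480, 0.6088, -0.0926)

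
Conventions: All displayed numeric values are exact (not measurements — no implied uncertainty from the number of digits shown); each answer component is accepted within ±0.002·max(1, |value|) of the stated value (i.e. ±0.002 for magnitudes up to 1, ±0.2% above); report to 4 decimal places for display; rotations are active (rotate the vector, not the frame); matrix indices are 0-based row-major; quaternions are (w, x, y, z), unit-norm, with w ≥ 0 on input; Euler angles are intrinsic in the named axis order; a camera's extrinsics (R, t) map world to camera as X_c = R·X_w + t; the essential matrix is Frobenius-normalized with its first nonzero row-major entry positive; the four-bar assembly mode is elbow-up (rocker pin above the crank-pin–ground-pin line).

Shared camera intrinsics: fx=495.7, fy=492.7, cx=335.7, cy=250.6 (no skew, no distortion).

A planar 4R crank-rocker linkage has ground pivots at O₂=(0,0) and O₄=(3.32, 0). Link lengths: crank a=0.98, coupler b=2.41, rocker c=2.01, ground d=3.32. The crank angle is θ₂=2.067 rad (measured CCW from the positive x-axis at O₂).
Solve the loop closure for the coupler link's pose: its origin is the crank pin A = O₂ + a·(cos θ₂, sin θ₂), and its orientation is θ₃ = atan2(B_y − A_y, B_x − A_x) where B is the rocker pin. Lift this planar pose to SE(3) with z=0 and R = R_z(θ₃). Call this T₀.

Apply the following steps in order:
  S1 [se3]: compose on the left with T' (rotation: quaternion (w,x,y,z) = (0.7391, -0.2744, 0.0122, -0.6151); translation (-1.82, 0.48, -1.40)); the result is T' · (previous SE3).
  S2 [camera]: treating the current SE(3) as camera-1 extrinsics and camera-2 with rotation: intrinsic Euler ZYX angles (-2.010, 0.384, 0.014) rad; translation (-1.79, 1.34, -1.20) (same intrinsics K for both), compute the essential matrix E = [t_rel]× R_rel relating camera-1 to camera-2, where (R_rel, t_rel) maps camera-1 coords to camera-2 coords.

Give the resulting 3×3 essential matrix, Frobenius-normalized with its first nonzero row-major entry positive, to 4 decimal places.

matrix = [0.0900 0.0568 0.1153; -0.0810 -0.4347 -0.5348; -0.6499 0.2528 -0.0871]

source (fourbar_fk): coupler pose = R=[0.9744 -0.2250 0.0000; 0.2250 0.9744 0.0000; 0.0000 0.0000 1.0000], t=(-0.4666, 0.8618, 0.0000)
after S1 (compose_se3): R=[0.4399 0.8247 0.3556; -0.8715 0.2964 0.3906; 0.2167 -0.4817 0.8491], t=(-1.1556, 0.9873, -1.9116)
after S2 (essential): [0.0900 0.0568 0.1153; -0.0810 -0.4347 -0.5348; -0.6499 0.2528 -0.0871]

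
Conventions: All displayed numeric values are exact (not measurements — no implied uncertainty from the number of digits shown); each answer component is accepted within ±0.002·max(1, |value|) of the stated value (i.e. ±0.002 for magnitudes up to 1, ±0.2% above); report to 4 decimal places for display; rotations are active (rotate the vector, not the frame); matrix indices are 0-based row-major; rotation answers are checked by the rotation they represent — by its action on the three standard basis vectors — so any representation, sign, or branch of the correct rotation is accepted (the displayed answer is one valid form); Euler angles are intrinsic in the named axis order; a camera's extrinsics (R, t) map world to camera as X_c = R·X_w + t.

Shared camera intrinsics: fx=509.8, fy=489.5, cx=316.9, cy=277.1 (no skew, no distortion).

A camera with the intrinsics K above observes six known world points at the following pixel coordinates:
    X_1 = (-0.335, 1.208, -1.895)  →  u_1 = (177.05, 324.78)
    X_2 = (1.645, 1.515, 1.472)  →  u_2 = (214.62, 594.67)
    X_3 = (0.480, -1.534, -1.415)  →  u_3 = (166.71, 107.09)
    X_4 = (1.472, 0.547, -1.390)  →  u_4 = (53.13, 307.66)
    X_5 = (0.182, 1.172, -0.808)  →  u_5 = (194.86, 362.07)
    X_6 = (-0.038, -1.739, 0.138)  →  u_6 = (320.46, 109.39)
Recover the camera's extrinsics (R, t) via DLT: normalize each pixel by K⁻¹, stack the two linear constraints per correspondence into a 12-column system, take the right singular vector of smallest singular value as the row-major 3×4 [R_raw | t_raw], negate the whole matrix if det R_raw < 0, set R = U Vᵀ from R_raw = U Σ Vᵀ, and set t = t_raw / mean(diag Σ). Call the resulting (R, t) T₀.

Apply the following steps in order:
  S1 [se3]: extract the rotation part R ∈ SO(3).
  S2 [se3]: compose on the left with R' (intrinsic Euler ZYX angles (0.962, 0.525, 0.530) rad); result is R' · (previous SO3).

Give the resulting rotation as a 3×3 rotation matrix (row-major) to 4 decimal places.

source (pnp_recover): camera pose = R=[-0.6419 -0.1806 0.7452; 0.0737 0.9528 0.2945; -0.7632 0.2440 -0.5983], t=(-0.4100, 0.0800, 4.9704)
after S1 (rot_of_se3): [-0.6419 -0.1806 0.7452; 0.0737 0.9528 0.2945; -0.7632 0.2440 -0.5983]
after S2 (compose_so3): [-0.8644 -0.4642 -0.1931; -0.4541 0.5560 0.6962; -0.2158 0.6895 -0.6914]

rotation (matrix) = ((-0.8644, -0.4642, -0.1931), (-0.4541, 0.5560, 0.6962), (-0.2158, 0.6895, -0.6914))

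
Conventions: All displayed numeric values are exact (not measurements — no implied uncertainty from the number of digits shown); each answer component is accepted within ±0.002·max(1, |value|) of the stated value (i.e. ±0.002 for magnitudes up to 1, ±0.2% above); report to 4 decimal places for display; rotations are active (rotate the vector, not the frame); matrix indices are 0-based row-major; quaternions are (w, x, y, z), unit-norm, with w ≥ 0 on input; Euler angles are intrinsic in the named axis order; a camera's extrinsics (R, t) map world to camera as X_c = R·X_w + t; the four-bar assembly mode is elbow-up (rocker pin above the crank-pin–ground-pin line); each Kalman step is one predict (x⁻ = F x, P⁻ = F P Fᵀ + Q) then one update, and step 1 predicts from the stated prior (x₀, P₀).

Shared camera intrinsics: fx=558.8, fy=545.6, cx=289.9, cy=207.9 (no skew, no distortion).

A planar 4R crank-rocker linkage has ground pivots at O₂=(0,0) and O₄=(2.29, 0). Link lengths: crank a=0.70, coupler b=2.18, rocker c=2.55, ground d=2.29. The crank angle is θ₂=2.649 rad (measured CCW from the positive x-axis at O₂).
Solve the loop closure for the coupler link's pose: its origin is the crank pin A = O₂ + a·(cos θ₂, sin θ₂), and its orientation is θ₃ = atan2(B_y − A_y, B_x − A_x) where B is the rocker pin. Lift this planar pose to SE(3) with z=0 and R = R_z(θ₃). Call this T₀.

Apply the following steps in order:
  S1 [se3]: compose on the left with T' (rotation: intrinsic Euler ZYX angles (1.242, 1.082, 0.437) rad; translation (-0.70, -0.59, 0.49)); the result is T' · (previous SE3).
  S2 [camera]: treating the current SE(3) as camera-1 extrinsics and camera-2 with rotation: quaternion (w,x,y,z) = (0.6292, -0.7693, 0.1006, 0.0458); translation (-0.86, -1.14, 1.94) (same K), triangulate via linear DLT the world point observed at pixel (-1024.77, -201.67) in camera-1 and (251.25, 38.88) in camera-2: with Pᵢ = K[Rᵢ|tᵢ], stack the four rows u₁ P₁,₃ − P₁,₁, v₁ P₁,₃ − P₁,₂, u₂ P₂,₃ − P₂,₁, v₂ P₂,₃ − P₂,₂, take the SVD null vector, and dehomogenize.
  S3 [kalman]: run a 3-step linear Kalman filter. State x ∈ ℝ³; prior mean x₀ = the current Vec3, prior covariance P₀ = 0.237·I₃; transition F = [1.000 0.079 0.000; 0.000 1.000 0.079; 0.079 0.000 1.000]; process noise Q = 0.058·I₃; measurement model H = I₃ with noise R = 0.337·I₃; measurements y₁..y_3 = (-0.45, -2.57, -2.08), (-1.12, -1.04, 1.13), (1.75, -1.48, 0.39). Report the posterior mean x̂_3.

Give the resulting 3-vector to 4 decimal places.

result = (0.2503, -1.4228, 0.0980)

source (fourbar_fk): coupler pose = R=[0.6261 -0.7798 0.0000; 0.7798 0.6261 0.0000; 0.0000 0.0000 1.0000], t=(-0.6168, 0.3310, 0.0000)
after S1 (compose_se3): R=[-0.4796 -0.5795 0.6589; 0.7821 0.0580 0.6204; -0.3978 0.8129 0.4254], t=(-1.0374, -0.6502, 1.1003)
after S2 (triangulate): (0.4865, -0.8950, 0.1990)
after S3 (kf_track): (0.2503, -1.4228, 0.0980)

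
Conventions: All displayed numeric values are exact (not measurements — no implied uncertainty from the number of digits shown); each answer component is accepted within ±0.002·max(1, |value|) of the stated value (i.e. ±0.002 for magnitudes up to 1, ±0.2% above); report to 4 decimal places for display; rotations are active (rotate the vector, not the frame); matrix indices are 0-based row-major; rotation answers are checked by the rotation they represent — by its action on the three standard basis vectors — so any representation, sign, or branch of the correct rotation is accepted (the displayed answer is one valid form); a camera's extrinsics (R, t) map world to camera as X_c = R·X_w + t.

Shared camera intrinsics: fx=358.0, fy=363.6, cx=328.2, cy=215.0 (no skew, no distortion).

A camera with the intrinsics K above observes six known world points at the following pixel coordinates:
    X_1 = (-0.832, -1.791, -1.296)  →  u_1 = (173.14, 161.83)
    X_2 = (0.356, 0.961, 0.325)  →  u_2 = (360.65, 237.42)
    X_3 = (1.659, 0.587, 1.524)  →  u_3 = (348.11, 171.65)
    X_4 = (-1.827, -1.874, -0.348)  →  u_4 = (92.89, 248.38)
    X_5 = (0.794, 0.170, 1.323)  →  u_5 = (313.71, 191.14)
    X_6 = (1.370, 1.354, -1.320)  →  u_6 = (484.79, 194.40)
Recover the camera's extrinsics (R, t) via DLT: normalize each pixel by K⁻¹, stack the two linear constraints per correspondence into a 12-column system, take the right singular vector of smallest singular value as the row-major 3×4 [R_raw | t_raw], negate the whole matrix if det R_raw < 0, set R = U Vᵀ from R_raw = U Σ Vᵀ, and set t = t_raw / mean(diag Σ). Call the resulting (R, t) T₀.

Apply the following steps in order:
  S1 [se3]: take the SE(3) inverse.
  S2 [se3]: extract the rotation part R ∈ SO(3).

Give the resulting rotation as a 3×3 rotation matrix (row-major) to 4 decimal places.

rotation (matrix) = ((0.5279, -0.7912, 0.3087), (0.7150, 0.6102, 0.3412), (-0.4583, 0.0406, 0.8879))

source (pnp_recover): camera pose = R=[0.5279 0.7150 -0.4583; -0.7912 0.6102 0.0406; 0.3087 0.3412 0.8879], t=(-0.1999, 0.0400, 5.0804)
after S1 (invert_se3): R=[0.5279 -0.7912 0.3087; 0.7150 0.6102 0.3412; -0.4583 0.0406 0.8879], t=(-1.4310, -1.6149, -4.6040)
after S2 (rot_of_se3): [0.5279 -0.7912 0.3087; 0.7150 0.6102 0.3412; -0.4583 0.0406 0.8879]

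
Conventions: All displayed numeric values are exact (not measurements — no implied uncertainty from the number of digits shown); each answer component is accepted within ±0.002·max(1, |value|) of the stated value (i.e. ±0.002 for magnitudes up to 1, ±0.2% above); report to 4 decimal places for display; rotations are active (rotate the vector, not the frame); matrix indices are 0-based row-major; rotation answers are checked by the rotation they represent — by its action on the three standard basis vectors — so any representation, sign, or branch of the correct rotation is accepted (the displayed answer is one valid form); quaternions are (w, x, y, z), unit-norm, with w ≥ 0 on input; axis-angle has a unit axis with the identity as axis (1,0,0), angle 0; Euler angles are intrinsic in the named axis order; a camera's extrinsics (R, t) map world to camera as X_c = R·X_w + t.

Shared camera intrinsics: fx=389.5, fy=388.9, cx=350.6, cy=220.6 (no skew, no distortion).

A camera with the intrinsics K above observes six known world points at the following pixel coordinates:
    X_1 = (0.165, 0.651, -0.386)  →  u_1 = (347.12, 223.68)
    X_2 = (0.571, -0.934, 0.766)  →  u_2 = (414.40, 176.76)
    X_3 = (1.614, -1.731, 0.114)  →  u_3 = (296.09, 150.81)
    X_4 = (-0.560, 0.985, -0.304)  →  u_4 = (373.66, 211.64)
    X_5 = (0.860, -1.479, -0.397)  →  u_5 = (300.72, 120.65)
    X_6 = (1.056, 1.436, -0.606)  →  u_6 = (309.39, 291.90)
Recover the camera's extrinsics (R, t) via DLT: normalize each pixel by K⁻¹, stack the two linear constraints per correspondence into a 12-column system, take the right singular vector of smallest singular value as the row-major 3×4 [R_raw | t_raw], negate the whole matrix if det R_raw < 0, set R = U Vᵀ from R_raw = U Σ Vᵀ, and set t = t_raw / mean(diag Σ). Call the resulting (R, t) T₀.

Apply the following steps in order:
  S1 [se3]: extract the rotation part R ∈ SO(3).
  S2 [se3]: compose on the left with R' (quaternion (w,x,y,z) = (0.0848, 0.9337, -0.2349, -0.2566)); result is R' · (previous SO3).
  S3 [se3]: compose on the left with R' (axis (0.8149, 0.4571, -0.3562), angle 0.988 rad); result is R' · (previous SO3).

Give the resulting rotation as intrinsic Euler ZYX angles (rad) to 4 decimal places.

source (pnp_recover): camera pose = R=[-0.4844 0.0528 0.8732; 0.6341 0.7089 0.3089; -0.6028 0.7033 -0.3769], t=(0.3299, -0.4000, 5.3999)
after S1 (rot_of_se3): [-0.4844 0.0528 0.8732; 0.6341 0.7089 0.3089; -0.6028 0.7033 -0.3769]
after S2 (compose_so3): [-0.3049 -0.6051 0.7354; -0.2986 -0.6725 -0.6771; 0.9044 -0.4260 0.0243]
after S3 (compose_so3): [-0.1705 -0.9334 0.3157; -0.8343 -0.0337 -0.5502; 0.5242 -0.3572 -0.7730]

rotation (euler_zyx) = (-1.7724, -0.5518, -2.7087)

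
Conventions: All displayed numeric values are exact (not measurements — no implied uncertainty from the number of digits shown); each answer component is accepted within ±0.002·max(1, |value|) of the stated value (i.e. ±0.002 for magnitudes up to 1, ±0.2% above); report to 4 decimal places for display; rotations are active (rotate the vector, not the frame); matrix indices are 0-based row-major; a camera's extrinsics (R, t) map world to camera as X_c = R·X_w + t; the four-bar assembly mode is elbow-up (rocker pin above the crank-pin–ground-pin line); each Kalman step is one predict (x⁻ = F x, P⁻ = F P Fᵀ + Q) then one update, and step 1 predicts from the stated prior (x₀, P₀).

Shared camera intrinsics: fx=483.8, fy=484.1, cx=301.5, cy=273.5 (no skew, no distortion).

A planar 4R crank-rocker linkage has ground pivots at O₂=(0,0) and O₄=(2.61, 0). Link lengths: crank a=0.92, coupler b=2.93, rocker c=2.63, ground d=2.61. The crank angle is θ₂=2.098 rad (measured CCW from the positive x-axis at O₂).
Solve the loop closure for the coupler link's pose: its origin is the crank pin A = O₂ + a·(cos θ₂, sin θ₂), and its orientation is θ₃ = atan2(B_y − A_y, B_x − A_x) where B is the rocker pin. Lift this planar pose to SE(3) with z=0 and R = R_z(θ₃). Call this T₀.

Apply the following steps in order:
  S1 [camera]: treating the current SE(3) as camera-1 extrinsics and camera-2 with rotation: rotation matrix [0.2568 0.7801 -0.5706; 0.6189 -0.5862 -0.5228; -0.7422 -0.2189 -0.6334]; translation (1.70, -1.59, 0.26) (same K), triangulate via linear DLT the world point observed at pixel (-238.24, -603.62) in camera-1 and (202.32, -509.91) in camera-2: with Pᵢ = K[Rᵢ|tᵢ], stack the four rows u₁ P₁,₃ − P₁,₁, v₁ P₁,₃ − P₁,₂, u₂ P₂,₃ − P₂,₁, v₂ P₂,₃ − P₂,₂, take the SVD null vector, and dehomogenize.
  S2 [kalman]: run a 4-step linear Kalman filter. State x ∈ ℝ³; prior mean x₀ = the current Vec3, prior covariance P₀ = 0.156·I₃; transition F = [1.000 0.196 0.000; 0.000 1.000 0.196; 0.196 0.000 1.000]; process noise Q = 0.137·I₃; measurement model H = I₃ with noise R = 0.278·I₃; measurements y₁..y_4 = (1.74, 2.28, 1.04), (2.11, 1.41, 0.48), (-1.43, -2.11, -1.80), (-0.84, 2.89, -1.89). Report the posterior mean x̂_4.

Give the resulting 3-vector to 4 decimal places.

result = (-0.5092, 1.0450, -1.1697)

source (fourbar_fk): coupler pose = R=[0.8055 -0.5926 0.0000; 0.5926 0.8055 0.0000; 0.0000 0.0000 1.0000], t=(-0.4629, 0.7951, 0.0000)
after S1 (triangulate): (-1.5120, -1.4868, 0.7167)
after S2 (kf_track): (-0.5092, 1.0450, -1.1697)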